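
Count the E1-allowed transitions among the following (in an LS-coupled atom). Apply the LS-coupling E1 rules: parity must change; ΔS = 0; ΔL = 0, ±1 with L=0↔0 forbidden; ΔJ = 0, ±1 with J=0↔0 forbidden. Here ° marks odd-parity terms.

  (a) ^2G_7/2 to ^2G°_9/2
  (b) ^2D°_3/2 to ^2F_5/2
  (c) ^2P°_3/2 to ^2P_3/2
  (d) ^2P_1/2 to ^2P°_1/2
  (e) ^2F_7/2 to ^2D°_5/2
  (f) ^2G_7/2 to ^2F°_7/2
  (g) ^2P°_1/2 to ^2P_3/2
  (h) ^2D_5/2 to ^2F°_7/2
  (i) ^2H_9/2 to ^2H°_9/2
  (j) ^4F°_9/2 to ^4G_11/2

10

(a) allowed
(b) allowed
(c) allowed
(d) allowed
(e) allowed
(f) allowed
(g) allowed
(h) allowed
(i) allowed
(j) allowed
Total allowed: 10 of 10.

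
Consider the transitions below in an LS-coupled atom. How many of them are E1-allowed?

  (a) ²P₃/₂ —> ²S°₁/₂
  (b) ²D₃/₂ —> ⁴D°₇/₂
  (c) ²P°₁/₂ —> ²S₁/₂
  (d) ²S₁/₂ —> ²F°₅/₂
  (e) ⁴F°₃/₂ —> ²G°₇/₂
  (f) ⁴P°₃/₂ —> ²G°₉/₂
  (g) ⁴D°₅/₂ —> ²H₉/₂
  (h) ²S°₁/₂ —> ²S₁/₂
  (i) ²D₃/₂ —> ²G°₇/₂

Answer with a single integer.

2

(a) allowed
(b) forbidden (ΔS, ΔJ fail)
(c) allowed
(d) forbidden (ΔL, ΔJ fail)
(e) forbidden (parity, ΔS, ΔJ fail)
(f) forbidden (parity, ΔS, ΔL, ΔJ fail)
(g) forbidden (ΔS, ΔL, ΔJ fail)
(h) forbidden (ΔL fails)
(i) forbidden (ΔL, ΔJ fail)
Total allowed: 2 of 9.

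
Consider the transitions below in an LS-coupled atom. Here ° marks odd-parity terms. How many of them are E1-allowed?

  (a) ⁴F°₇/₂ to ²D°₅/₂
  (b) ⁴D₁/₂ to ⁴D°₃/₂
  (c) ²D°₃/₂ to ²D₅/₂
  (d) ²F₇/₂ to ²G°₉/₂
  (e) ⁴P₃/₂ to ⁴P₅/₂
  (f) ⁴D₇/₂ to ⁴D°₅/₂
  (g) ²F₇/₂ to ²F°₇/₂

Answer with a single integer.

5

(a) forbidden (parity, ΔS fail)
(b) allowed
(c) allowed
(d) allowed
(e) forbidden (parity fails)
(f) allowed
(g) allowed
Total allowed: 5 of 7.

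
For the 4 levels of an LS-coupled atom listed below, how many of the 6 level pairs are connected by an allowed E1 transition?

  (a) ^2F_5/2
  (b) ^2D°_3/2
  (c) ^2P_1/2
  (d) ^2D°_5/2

(a)–(b): allowed.
(a)–(c): forbidden (parity, ΔL, ΔJ).
(a)–(d): allowed.
(b)–(c): allowed.
(b)–(d): forbidden (parity).
(c)–(d): forbidden (ΔJ).
Allowed pairs: 3 of 6.

3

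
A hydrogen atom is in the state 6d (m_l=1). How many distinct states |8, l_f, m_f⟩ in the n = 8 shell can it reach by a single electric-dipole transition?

5

E1 requires Δl = ±1, so l_f ∈ {1, 3}; with 0 ≤ l_f ≤ n_f−1 = 7, the allowed l_f values are {1, 3}.
For l_f = 1: m_f ∈ {m_i−1, m_i, m_i+1} ∩ [−1, 1] = {0, 1} → 2 states.
For l_f = 3: m_f ∈ {m_i−1, m_i, m_i+1} ∩ [−3, 3] = {0, 1, 2} → 3 states.
Total: 5.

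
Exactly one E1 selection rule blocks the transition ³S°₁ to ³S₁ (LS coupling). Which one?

Initial level: S=1, L=0, J=1, parity odd. Final level: S=1, L=0, J=1, parity even.
Parity must change: odd → even — satisfied.
ΔS = 0: S: 1 → 1 — satisfied.
ΔL = 0, ±1 (not L=0↔0): L: 0 → 0, ΔL = +0 — violated.
ΔJ = 0, ±1 (not J=0↔0): J: 1 → 1, ΔJ = +0 — satisfied.

the L=0 ↔ L=0 exclusion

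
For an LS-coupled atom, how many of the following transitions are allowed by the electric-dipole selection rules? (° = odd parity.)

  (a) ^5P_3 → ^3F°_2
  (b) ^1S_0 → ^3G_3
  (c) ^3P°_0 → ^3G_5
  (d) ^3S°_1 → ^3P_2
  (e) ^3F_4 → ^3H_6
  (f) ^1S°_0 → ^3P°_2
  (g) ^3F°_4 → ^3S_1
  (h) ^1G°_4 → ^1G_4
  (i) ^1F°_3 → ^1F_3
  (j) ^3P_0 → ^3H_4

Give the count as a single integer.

3

(a) forbidden (ΔS, ΔL fail)
(b) forbidden (parity, ΔS, ΔL, ΔJ fail)
(c) forbidden (ΔL, ΔJ fail)
(d) allowed
(e) forbidden (parity, ΔL, ΔJ fail)
(f) forbidden (parity, ΔS, ΔJ fail)
(g) forbidden (ΔL, ΔJ fail)
(h) allowed
(i) allowed
(j) forbidden (parity, ΔL, ΔJ fail)
Total allowed: 3 of 10.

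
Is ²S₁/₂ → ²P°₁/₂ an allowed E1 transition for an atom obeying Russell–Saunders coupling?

allowed

ΔL = 0, ±1 (not L=0↔0): L: 0 → 1, ΔL = +1 — ✓.
ΔS = 0: S: 1/2 → 1/2 — ✓.
Parity must change: even → odd — ✓.
ΔJ = 0, ±1 (not J=0↔0): J: 1/2 → 1/2, ΔJ = +0 — ✓.
All four E1 rules are satisfied.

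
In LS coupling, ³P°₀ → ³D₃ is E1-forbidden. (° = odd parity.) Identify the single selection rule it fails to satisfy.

Initial level: S=1, L=1, J=0, parity odd. Final level: S=1, L=2, J=3, parity even.
Parity must change: odd → even — ✓.
ΔS = 0: S: 1 → 1 — ✓.
ΔL = 0, ±1 (not L=0↔0): L: 1 → 2, ΔL = +1 — ✓.
ΔJ = 0, ±1 (not J=0↔0): J: 0 → 3, ΔJ = +3 — ✗.

the ΔJ = 0, ±1 rule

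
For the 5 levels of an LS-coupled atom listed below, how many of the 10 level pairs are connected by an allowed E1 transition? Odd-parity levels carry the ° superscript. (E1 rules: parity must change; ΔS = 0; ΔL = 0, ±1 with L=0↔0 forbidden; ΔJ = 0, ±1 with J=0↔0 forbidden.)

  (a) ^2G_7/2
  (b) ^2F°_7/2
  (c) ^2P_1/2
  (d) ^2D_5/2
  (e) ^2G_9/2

3

(a)–(b): allowed.
(a)–(c): forbidden (parity, ΔL, ΔJ).
(a)–(d): forbidden (parity, ΔL).
(a)–(e): forbidden (parity).
(b)–(c): forbidden (ΔL, ΔJ).
(b)–(d): allowed.
(b)–(e): allowed.
(c)–(d): forbidden (parity, ΔJ).
(c)–(e): forbidden (parity, ΔL, ΔJ).
(d)–(e): forbidden (parity, ΔL, ΔJ).
Allowed pairs: 3 of 10.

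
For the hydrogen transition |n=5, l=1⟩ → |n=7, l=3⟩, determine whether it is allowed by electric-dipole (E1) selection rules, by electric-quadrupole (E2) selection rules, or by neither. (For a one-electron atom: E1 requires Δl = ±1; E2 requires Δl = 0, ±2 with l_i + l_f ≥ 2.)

E2

Δl = 3 − 1 = +2; l_i + l_f = 4.
E1 (Δl = ±1): not satisfied.
E2 (Δl = 0,±2, l_i+l_f ≥ 2): satisfied.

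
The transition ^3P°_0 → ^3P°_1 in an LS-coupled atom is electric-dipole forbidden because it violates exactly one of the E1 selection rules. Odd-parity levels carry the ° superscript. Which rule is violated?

parity

ΔJ = 0, ±1 (not J=0↔0): J: 0 → 1, ΔJ = +1 — passes.
ΔL = 0, ±1 (not L=0↔0): L: 1 → 1, ΔL = +0 — passes.
ΔS = 0: S: 1 → 1 — passes.
Parity must change: odd → odd — fails.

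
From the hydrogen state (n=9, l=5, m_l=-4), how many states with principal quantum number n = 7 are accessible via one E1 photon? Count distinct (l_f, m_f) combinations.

E1 requires Δl = ±1, so l_f ∈ {4, 6}; with 0 ≤ l_f ≤ n_f−1 = 6, the allowed l_f values are {4, 6}.
For l_f = 4: m_f ∈ {m_i−1, m_i, m_i+1} ∩ [−4, 4] = {-4, -3} → 2 states.
For l_f = 6: m_f ∈ {m_i−1, m_i, m_i+1} ∩ [−6, 6] = {-5, -4, -3} → 3 states.
Total: 5.

5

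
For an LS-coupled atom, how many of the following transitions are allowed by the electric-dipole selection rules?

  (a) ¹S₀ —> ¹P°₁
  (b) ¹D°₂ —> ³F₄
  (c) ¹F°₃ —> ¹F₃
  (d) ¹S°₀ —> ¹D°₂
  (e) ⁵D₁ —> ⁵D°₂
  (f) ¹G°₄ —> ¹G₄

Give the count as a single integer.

4

(a) allowed
(b) forbidden (ΔS, ΔJ fail)
(c) allowed
(d) forbidden (parity, ΔL, ΔJ fail)
(e) allowed
(f) allowed
Total allowed: 4 of 6.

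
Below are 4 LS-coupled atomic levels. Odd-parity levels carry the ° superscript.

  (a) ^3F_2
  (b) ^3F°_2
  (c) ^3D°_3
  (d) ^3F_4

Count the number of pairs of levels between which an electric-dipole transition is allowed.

3

(a)–(b): allowed.
(a)–(c): allowed.
(a)–(d): forbidden (parity, ΔJ).
(b)–(c): forbidden (parity).
(b)–(d): forbidden (ΔJ).
(c)–(d): allowed.
Allowed pairs: 3 of 6.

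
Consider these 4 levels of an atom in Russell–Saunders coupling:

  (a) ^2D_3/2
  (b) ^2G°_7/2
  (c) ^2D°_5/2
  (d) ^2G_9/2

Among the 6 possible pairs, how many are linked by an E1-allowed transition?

(a)–(b): forbidden (ΔL, ΔJ).
(a)–(c): allowed.
(a)–(d): forbidden (parity, ΔL, ΔJ).
(b)–(c): forbidden (parity, ΔL).
(b)–(d): allowed.
(c)–(d): forbidden (ΔL, ΔJ).
Allowed pairs: 2 of 6.

2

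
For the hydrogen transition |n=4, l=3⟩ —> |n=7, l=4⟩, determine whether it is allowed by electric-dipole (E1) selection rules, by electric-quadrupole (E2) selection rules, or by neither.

Δl = 4 − 3 = +1; l_i + l_f = 7.
E1 (Δl = ±1): satisfied.
E2 (Δl = 0,±2, l_i+l_f ≥ 2): not satisfied.

E1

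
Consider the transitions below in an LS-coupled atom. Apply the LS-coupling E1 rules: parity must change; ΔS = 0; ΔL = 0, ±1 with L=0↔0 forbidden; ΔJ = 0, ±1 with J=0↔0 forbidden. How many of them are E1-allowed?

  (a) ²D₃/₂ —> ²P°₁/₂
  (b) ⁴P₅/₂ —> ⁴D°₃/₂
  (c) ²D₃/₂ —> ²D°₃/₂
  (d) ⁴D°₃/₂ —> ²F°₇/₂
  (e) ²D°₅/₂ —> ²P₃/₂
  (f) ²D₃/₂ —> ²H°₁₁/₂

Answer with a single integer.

4

(a) allowed
(b) allowed
(c) allowed
(d) forbidden (parity, ΔS, ΔJ fail)
(e) allowed
(f) forbidden (ΔL, ΔJ fail)
Total allowed: 4 of 6.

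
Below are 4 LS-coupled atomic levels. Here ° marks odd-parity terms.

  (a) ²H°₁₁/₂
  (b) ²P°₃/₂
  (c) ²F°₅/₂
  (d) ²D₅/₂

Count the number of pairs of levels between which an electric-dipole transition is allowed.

2

(a)–(b): forbidden (parity, ΔL, ΔJ).
(a)–(c): forbidden (parity, ΔL, ΔJ).
(a)–(d): forbidden (ΔL, ΔJ).
(b)–(c): forbidden (parity, ΔL).
(b)–(d): allowed.
(c)–(d): allowed.
Allowed pairs: 2 of 6.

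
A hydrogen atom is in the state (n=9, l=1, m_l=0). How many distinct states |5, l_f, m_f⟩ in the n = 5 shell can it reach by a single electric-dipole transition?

4

E1 requires Δl = ±1, so l_f ∈ {0, 2}; with 0 ≤ l_f ≤ n_f−1 = 4, the allowed l_f values are {0, 2}.
For l_f = 0: m_f ∈ {m_i−1, m_i, m_i+1} ∩ [−0, 0] = {0} → 1 state.
For l_f = 2: m_f ∈ {m_i−1, m_i, m_i+1} ∩ [−2, 2] = {-1, 0, 1} → 3 states.
Total: 4.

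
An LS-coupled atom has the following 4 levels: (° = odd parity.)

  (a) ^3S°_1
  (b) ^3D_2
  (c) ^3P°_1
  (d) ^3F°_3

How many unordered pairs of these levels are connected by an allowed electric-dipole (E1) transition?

2

(a)–(b): forbidden (ΔL).
(a)–(c): forbidden (parity).
(a)–(d): forbidden (parity, ΔL, ΔJ).
(b)–(c): allowed.
(b)–(d): allowed.
(c)–(d): forbidden (parity, ΔL, ΔJ).
Allowed pairs: 2 of 6.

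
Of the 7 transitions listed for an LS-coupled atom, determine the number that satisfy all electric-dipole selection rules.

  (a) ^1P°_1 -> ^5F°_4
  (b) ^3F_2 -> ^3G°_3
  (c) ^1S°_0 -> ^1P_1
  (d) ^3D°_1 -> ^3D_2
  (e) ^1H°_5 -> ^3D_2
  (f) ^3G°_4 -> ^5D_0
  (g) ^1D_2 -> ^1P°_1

(a) forbidden (parity, ΔS, ΔL, ΔJ fail)
(b) allowed
(c) allowed
(d) allowed
(e) forbidden (ΔS, ΔL, ΔJ fail)
(f) forbidden (ΔS, ΔL, ΔJ fail)
(g) allowed
Total allowed: 4 of 7.

4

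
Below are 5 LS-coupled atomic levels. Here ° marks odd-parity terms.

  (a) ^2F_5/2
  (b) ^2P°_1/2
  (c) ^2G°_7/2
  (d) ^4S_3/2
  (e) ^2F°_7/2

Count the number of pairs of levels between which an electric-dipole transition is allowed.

(a)–(b): forbidden (ΔL, ΔJ).
(a)–(c): allowed.
(a)–(d): forbidden (parity, ΔS, ΔL).
(a)–(e): allowed.
(b)–(c): forbidden (parity, ΔL, ΔJ).
(b)–(d): forbidden (ΔS).
(b)–(e): forbidden (parity, ΔL, ΔJ).
(c)–(d): forbidden (ΔS, ΔL, ΔJ).
(c)–(e): forbidden (parity).
(d)–(e): forbidden (ΔS, ΔL, ΔJ).
Allowed pairs: 2 of 10.

2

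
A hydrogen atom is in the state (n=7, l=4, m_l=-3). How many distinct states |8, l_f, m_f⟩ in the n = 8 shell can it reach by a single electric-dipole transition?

5

E1 requires Δl = ±1, so l_f ∈ {3, 5}; with 0 ≤ l_f ≤ n_f−1 = 7, the allowed l_f values are {3, 5}.
For l_f = 3: m_f ∈ {m_i−1, m_i, m_i+1} ∩ [−3, 3] = {-3, -2} → 2 states.
For l_f = 5: m_f ∈ {m_i−1, m_i, m_i+1} ∩ [−5, 5] = {-4, -3, -2} → 3 states.
Total: 5.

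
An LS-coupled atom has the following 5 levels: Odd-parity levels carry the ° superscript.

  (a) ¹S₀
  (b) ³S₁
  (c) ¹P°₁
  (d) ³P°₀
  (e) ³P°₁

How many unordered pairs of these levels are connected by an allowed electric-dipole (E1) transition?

3

(a)–(b): forbidden (parity, ΔS, ΔL).
(a)–(c): allowed.
(a)–(d): forbidden (ΔS, ΔJ).
(a)–(e): forbidden (ΔS).
(b)–(c): forbidden (ΔS).
(b)–(d): allowed.
(b)–(e): allowed.
(c)–(d): forbidden (parity, ΔS).
(c)–(e): forbidden (parity, ΔS).
(d)–(e): forbidden (parity).
Allowed pairs: 3 of 10.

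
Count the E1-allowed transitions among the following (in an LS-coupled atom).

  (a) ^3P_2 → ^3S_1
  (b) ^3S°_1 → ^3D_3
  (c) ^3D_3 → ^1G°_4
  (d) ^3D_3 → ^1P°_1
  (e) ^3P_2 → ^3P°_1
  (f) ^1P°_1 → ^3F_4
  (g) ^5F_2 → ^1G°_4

1

(a) forbidden (parity fails)
(b) forbidden (ΔL, ΔJ fail)
(c) forbidden (ΔS, ΔL fail)
(d) forbidden (ΔS, ΔJ fail)
(e) allowed
(f) forbidden (ΔS, ΔL, ΔJ fail)
(g) forbidden (ΔS, ΔJ fail)
Total allowed: 1 of 7.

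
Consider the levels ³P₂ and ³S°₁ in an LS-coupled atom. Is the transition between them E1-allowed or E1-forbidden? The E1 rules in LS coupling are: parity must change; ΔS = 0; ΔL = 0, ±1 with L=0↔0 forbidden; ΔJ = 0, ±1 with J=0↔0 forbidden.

allowed

Parity must change: even → odd — passes.
ΔS = 0: S: 1 → 1 — passes.
ΔL = 0, ±1 (not L=0↔0): L: 1 → 0, ΔL = -1 — passes.
ΔJ = 0, ±1 (not J=0↔0): J: 2 → 1, ΔJ = -1 — passes.
All four E1 rules are satisfied.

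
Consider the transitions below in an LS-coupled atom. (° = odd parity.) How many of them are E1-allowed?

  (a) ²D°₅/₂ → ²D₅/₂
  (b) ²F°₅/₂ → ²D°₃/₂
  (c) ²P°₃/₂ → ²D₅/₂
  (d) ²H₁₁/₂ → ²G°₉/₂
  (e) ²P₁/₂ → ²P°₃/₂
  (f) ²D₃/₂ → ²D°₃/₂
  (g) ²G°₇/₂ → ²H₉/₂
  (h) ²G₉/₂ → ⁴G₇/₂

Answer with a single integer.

(a) allowed
(b) forbidden (parity fails)
(c) allowed
(d) allowed
(e) allowed
(f) allowed
(g) allowed
(h) forbidden (parity, ΔS fail)
Total allowed: 6 of 8.

6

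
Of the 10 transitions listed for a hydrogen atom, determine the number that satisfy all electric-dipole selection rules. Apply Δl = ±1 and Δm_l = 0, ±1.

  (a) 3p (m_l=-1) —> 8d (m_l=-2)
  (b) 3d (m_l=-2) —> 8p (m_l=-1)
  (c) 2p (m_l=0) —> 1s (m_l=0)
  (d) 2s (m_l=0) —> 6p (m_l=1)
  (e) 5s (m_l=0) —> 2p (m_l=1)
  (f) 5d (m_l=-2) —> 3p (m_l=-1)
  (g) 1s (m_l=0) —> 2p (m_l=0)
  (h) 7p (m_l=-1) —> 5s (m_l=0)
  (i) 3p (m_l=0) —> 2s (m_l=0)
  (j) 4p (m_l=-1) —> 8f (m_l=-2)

(a) allowed
(b) allowed
(c) allowed
(d) allowed
(e) allowed
(f) allowed
(g) allowed
(h) allowed
(i) allowed
(j) forbidden — Δl = +2 (E1 requires Δl = ±1)
Total allowed: 9 of 10.

9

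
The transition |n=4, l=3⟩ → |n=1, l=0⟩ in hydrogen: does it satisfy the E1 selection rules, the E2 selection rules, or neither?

neither

Δl = 0 − 3 = -3; l_i + l_f = 3.
E1 (Δl = ±1): not satisfied.
E2 (Δl = 0,±2, l_i+l_f ≥ 2): not satisfied.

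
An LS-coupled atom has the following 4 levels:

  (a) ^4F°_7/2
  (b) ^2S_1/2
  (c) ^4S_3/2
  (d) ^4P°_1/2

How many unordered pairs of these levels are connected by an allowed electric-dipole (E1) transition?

1

(a)–(b): forbidden (ΔS, ΔL, ΔJ).
(a)–(c): forbidden (ΔL, ΔJ).
(a)–(d): forbidden (parity, ΔL, ΔJ).
(b)–(c): forbidden (parity, ΔS, ΔL).
(b)–(d): forbidden (ΔS).
(c)–(d): allowed.
Allowed pairs: 1 of 6.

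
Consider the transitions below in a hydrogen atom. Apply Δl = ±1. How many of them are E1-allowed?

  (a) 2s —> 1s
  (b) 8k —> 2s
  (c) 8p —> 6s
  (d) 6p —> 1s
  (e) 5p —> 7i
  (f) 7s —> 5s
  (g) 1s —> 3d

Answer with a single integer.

(a) forbidden — Δl = +0 (E1 requires Δl = ±1)
(b) forbidden — Δl = -7 (E1 requires Δl = ±1)
(c) allowed
(d) allowed
(e) forbidden — Δl = +5 (E1 requires Δl = ±1)
(f) forbidden — Δl = +0 (E1 requires Δl = ±1)
(g) forbidden — Δl = +2 (E1 requires Δl = ±1)
Total allowed: 2 of 7.

2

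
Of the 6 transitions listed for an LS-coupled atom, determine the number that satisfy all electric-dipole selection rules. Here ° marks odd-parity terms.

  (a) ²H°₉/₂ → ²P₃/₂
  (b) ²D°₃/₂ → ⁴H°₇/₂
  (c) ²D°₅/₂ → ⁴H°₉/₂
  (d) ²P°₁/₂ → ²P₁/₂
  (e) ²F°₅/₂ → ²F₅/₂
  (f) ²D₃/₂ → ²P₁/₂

(a) forbidden (ΔL, ΔJ fail)
(b) forbidden (parity, ΔS, ΔL, ΔJ fail)
(c) forbidden (parity, ΔS, ΔL, ΔJ fail)
(d) allowed
(e) allowed
(f) forbidden (parity fails)
Total allowed: 2 of 6.

2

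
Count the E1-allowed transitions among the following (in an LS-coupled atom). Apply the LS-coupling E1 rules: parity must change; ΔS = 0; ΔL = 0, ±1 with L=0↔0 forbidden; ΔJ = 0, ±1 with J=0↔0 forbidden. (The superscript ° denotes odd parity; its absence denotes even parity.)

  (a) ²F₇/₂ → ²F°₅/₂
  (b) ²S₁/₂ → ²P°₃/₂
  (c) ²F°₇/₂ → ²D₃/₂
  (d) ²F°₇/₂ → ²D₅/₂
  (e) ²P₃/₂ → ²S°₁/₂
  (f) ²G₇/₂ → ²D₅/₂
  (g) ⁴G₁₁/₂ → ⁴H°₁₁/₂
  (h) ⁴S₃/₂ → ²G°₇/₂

(a) allowed
(b) allowed
(c) forbidden (ΔJ fails)
(d) allowed
(e) allowed
(f) forbidden (parity, ΔL fail)
(g) allowed
(h) forbidden (ΔS, ΔL, ΔJ fail)
Total allowed: 5 of 8.

5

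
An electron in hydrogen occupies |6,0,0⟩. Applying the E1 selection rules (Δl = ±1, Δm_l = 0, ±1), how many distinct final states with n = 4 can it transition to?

E1 requires Δl = ±1, so l_f ∈ {-1, 1}; with 0 ≤ l_f ≤ n_f−1 = 3, the allowed l_f values are {1}.
For l_f = 1: m_f ∈ {m_i−1, m_i, m_i+1} ∩ [−1, 1] = {-1, 0, 1} → 3 states.
Total: 3.

3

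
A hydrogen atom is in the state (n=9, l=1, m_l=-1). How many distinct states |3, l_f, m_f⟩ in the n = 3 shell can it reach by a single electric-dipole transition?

4

E1 requires Δl = ±1, so l_f ∈ {0, 2}; with 0 ≤ l_f ≤ n_f−1 = 2, the allowed l_f values are {0, 2}.
For l_f = 0: m_f ∈ {m_i−1, m_i, m_i+1} ∩ [−0, 0] = {0} → 1 state.
For l_f = 2: m_f ∈ {m_i−1, m_i, m_i+1} ∩ [−2, 2] = {-2, -1, 0} → 3 states.
Total: 4.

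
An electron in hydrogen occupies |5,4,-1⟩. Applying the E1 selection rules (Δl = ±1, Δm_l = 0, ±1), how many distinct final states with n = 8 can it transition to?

E1 requires Δl = ±1, so l_f ∈ {3, 5}; with 0 ≤ l_f ≤ n_f−1 = 7, the allowed l_f values are {3, 5}.
For l_f = 3: m_f ∈ {m_i−1, m_i, m_i+1} ∩ [−3, 3] = {-2, -1, 0} → 3 states.
For l_f = 5: m_f ∈ {m_i−1, m_i, m_i+1} ∩ [−5, 5] = {-2, -1, 0} → 3 states.
Total: 6.

6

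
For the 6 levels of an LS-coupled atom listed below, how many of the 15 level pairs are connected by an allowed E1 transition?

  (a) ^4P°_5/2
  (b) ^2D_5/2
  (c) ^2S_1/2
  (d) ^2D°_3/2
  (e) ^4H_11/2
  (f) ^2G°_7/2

1

(a)–(b): forbidden (ΔS).
(a)–(c): forbidden (ΔS, ΔJ).
(a)–(d): forbidden (parity, ΔS).
(a)–(e): forbidden (ΔL, ΔJ).
(a)–(f): forbidden (parity, ΔS, ΔL).
(b)–(c): forbidden (parity, ΔL, ΔJ).
(b)–(d): allowed.
(b)–(e): forbidden (parity, ΔS, ΔL, ΔJ).
(b)–(f): forbidden (ΔL).
(c)–(d): forbidden (ΔL).
(c)–(e): forbidden (parity, ΔS, ΔL, ΔJ).
(c)–(f): forbidden (ΔL, ΔJ).
(d)–(e): forbidden (ΔS, ΔL, ΔJ).
(d)–(f): forbidden (parity, ΔL, ΔJ).
(e)–(f): forbidden (ΔS, ΔJ).
Allowed pairs: 1 of 15.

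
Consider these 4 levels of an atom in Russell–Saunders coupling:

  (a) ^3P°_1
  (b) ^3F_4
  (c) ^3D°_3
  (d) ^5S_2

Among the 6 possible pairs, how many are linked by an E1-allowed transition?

1

(a)–(b): forbidden (ΔL, ΔJ).
(a)–(c): forbidden (parity, ΔJ).
(a)–(d): forbidden (ΔS).
(b)–(c): allowed.
(b)–(d): forbidden (parity, ΔS, ΔL, ΔJ).
(c)–(d): forbidden (ΔS, ΔL).
Allowed pairs: 1 of 6.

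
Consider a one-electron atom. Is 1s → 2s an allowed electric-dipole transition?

Initial l = 0, final l = 0, so Δl = +0. E1 requires Δl = ±1: ✗.
The transition is electric-dipole forbidden.

forbidden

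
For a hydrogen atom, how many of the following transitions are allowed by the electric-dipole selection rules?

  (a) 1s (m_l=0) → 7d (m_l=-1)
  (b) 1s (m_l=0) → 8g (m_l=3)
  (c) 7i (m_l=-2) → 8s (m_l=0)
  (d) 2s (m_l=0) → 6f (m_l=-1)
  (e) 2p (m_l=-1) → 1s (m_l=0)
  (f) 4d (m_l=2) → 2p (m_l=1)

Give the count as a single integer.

2

(a) forbidden — Δl = +2 (E1 requires Δl = ±1)
(b) forbidden — Δl = +4 (E1 requires Δl = ±1); Δm_l = +3 (E1 requires Δm_l = 0, ±1)
(c) forbidden — Δl = -6 (E1 requires Δl = ±1); Δm_l = +2 (E1 requires Δm_l = 0, ±1)
(d) forbidden — Δl = +3 (E1 requires Δl = ±1)
(e) allowed
(f) allowed
Total allowed: 2 of 6.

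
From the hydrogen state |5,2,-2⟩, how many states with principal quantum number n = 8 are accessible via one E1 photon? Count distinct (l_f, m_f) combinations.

E1 requires Δl = ±1, so l_f ∈ {1, 3}; with 0 ≤ l_f ≤ n_f−1 = 7, the allowed l_f values are {1, 3}.
For l_f = 1: m_f ∈ {m_i−1, m_i, m_i+1} ∩ [−1, 1] = {-1} → 1 state.
For l_f = 3: m_f ∈ {m_i−1, m_i, m_i+1} ∩ [−3, 3] = {-3, -2, -1} → 3 states.
Total: 4.

4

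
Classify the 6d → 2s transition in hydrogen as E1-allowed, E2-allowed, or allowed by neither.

E2

Δl = 0 − 2 = -2; l_i + l_f = 2.
E1 (Δl = ±1): not satisfied.
E2 (Δl = 0,±2, l_i+l_f ≥ 2): satisfied.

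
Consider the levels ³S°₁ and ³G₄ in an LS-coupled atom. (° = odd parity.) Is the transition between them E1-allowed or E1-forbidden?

Reading off the term symbols: S 1→1, L 0→4, J 1→4, parity odd→even.
Parity must change: odd → even — satisfied.
ΔS = 0: S: 1 → 1 — satisfied.
ΔL = 0, ±1 (not L=0↔0): L: 0 → 4, ΔL = +4 — violated.
ΔJ = 0, ±1 (not J=0↔0): J: 1 → 4, ΔJ = +3 — violated.
Rule(s) violated: ΔL, ΔJ.

forbidden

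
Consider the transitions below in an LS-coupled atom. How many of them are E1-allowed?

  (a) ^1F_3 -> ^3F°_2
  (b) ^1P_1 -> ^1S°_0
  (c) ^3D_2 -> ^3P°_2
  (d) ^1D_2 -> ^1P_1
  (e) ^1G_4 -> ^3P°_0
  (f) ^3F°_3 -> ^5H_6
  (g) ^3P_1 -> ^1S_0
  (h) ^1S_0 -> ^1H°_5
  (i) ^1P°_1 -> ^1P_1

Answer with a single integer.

(a) forbidden (ΔS fails)
(b) allowed
(c) allowed
(d) forbidden (parity fails)
(e) forbidden (ΔS, ΔL, ΔJ fail)
(f) forbidden (ΔS, ΔL, ΔJ fail)
(g) forbidden (parity, ΔS fail)
(h) forbidden (ΔL, ΔJ fail)
(i) allowed
Total allowed: 3 of 9.

3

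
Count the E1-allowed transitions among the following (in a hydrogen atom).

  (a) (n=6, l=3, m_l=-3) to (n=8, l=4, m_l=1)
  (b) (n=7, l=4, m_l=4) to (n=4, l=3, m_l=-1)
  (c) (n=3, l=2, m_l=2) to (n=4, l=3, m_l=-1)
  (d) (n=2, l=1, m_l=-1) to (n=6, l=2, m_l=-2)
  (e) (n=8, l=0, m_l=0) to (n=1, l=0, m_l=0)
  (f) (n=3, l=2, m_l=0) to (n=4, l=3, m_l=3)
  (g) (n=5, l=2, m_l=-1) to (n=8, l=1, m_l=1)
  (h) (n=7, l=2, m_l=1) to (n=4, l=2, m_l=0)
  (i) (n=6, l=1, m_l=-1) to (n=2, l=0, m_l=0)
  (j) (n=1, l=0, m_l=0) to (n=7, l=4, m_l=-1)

(a) forbidden — Δm_l = +4 (E1 requires Δm_l = 0, ±1)
(b) forbidden — Δm_l = -5 (E1 requires Δm_l = 0, ±1)
(c) forbidden — Δm_l = -3 (E1 requires Δm_l = 0, ±1)
(d) allowed
(e) forbidden — Δl = +0 (E1 requires Δl = ±1)
(f) forbidden — Δm_l = +3 (E1 requires Δm_l = 0, ±1)
(g) forbidden — Δm_l = +2 (E1 requires Δm_l = 0, ±1)
(h) forbidden — Δl = +0 (E1 requires Δl = ±1)
(i) allowed
(j) forbidden — Δl = +4 (E1 requires Δl = ±1)
Total allowed: 2 of 10.

2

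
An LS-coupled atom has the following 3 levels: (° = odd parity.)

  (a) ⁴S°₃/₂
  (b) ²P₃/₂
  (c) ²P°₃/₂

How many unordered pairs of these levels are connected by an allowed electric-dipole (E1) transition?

1

(a)–(b): forbidden (ΔS).
(a)–(c): forbidden (parity, ΔS).
(b)–(c): allowed.
Allowed pairs: 1 of 3.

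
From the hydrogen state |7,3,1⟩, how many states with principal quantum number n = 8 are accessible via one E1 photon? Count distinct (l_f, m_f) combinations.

E1 requires Δl = ±1, so l_f ∈ {2, 4}; with 0 ≤ l_f ≤ n_f−1 = 7, the allowed l_f values are {2, 4}.
For l_f = 2: m_f ∈ {m_i−1, m_i, m_i+1} ∩ [−2, 2] = {0, 1, 2} → 3 states.
For l_f = 4: m_f ∈ {m_i−1, m_i, m_i+1} ∩ [−4, 4] = {0, 1, 2} → 3 states.
Total: 6.

6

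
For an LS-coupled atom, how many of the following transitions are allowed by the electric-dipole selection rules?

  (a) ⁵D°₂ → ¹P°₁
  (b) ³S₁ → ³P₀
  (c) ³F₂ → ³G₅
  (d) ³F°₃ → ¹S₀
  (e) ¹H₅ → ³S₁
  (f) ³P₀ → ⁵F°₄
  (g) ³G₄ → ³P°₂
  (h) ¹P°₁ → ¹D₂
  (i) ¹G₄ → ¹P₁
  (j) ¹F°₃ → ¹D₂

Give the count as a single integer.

(a) forbidden (parity, ΔS fail)
(b) forbidden (parity fails)
(c) forbidden (parity, ΔJ fail)
(d) forbidden (ΔS, ΔL, ΔJ fail)
(e) forbidden (parity, ΔS, ΔL, ΔJ fail)
(f) forbidden (ΔS, ΔL, ΔJ fail)
(g) forbidden (ΔL, ΔJ fail)
(h) allowed
(i) forbidden (parity, ΔL, ΔJ fail)
(j) allowed
Total allowed: 2 of 10.

2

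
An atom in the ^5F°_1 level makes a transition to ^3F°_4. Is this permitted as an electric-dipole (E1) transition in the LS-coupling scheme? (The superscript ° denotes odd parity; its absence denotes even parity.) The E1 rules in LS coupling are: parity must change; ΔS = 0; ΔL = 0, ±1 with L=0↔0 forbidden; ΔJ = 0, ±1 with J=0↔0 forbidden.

Initial level: S=2, L=3, J=1, parity odd. Final level: S=1, L=3, J=4, parity odd.
Parity must change: odd → odd — violated.
ΔS = 0: S: 2 → 1 — violated.
ΔL = 0, ±1 (not L=0↔0): L: 3 → 3, ΔL = +0 — satisfied.
ΔJ = 0, ±1 (not J=0↔0): J: 1 → 4, ΔJ = +3 — violated.
Rule(s) violated: parity, ΔS, ΔJ.

forbidden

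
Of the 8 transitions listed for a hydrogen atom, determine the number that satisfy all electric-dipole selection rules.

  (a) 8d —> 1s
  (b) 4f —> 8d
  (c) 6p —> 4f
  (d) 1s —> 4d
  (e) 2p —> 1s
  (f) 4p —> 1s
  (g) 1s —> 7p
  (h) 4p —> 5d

5

(a) forbidden — Δl = -2 (E1 requires Δl = ±1)
(b) allowed
(c) forbidden — Δl = +2 (E1 requires Δl = ±1)
(d) forbidden — Δl = +2 (E1 requires Δl = ±1)
(e) allowed
(f) allowed
(g) allowed
(h) allowed
Total allowed: 5 of 8.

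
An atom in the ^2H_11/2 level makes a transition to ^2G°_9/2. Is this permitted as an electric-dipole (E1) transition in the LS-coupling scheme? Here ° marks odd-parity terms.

Parity must change: even → odd — ok.
ΔS = 0: S: 1/2 → 1/2 — ok.
ΔL = 0, ±1 (not L=0↔0): L: 5 → 4, ΔL = -1 — ok.
ΔJ = 0, ±1 (not J=0↔0): J: 11/2 → 9/2, ΔJ = -1 — ok.
All four E1 rules are satisfied.

allowed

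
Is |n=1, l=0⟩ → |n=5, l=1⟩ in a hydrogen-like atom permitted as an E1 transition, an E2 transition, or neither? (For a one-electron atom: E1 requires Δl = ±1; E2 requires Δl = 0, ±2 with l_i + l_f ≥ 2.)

Δl = 1 − 0 = +1; l_i + l_f = 1.
E1 (Δl = ±1): satisfied.
E2 (Δl = 0,±2, l_i+l_f ≥ 2): not satisfied.

E1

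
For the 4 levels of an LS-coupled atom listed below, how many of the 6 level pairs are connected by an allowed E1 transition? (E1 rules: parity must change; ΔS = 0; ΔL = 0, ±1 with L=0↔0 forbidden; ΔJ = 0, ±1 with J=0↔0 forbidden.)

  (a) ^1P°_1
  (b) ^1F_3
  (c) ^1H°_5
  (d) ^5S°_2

(a)–(b): forbidden (ΔL, ΔJ).
(a)–(c): forbidden (parity, ΔL, ΔJ).
(a)–(d): forbidden (parity, ΔS).
(b)–(c): forbidden (ΔL, ΔJ).
(b)–(d): forbidden (ΔS, ΔL).
(c)–(d): forbidden (parity, ΔS, ΔL, ΔJ).
Allowed pairs: 0 of 6.

0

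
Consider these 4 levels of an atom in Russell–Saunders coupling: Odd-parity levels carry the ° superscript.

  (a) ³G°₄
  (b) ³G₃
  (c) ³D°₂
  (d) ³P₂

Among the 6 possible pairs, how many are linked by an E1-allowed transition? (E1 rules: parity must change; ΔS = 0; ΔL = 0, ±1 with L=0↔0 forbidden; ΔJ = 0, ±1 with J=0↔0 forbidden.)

(a)–(b): allowed.
(a)–(c): forbidden (parity, ΔL, ΔJ).
(a)–(d): forbidden (ΔL, ΔJ).
(b)–(c): forbidden (ΔL).
(b)–(d): forbidden (parity, ΔL).
(c)–(d): allowed.
Allowed pairs: 2 of 6.

2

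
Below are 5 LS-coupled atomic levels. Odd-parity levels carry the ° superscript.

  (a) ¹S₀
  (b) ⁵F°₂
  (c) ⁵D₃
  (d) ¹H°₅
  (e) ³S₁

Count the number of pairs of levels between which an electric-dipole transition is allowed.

(a)–(b): forbidden (ΔS, ΔL, ΔJ).
(a)–(c): forbidden (parity, ΔS, ΔL, ΔJ).
(a)–(d): forbidden (ΔL, ΔJ).
(a)–(e): forbidden (parity, ΔS, ΔL).
(b)–(c): allowed.
(b)–(d): forbidden (parity, ΔS, ΔL, ΔJ).
(b)–(e): forbidden (ΔS, ΔL).
(c)–(d): forbidden (ΔS, ΔL, ΔJ).
(c)–(e): forbidden (parity, ΔS, ΔL, ΔJ).
(d)–(e): forbidden (ΔS, ΔL, ΔJ).
Allowed pairs: 1 of 10.

1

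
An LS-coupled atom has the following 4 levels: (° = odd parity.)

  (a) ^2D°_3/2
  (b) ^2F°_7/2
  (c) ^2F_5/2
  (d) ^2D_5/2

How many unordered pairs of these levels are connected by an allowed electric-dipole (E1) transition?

(a)–(b): forbidden (parity, ΔJ).
(a)–(c): allowed.
(a)–(d): allowed.
(b)–(c): allowed.
(b)–(d): allowed.
(c)–(d): forbidden (parity).
Allowed pairs: 4 of 6.

4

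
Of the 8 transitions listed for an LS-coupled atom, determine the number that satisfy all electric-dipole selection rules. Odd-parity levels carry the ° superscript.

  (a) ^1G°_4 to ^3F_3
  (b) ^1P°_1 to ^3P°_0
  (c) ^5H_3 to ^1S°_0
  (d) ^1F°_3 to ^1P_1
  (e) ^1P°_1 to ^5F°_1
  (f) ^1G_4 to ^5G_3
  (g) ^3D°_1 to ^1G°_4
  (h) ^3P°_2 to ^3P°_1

0

(a) forbidden (ΔS fails)
(b) forbidden (parity, ΔS fail)
(c) forbidden (ΔS, ΔL, ΔJ fail)
(d) forbidden (ΔL, ΔJ fail)
(e) forbidden (parity, ΔS, ΔL fail)
(f) forbidden (parity, ΔS fail)
(g) forbidden (parity, ΔS, ΔL, ΔJ fail)
(h) forbidden (parity fails)
Total allowed: 0 of 8.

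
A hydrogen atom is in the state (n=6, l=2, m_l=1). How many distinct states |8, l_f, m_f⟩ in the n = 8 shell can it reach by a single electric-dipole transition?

E1 requires Δl = ±1, so l_f ∈ {1, 3}; with 0 ≤ l_f ≤ n_f−1 = 7, the allowed l_f values are {1, 3}.
For l_f = 1: m_f ∈ {m_i−1, m_i, m_i+1} ∩ [−1, 1] = {0, 1} → 2 states.
For l_f = 3: m_f ∈ {m_i−1, m_i, m_i+1} ∩ [−3, 3] = {0, 1, 2} → 3 states.
Total: 5.

5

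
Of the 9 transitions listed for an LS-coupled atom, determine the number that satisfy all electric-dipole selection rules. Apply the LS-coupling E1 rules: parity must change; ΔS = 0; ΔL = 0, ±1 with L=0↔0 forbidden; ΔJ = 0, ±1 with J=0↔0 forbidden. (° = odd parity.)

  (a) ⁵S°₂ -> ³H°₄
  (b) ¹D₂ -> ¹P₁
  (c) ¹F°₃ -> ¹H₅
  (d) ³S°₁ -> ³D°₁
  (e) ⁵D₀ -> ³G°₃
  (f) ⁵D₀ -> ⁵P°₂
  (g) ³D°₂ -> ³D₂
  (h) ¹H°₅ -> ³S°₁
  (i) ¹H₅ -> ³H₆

(a) forbidden (parity, ΔS, ΔL, ΔJ fail)
(b) forbidden (parity fails)
(c) forbidden (ΔL, ΔJ fail)
(d) forbidden (parity, ΔL fail)
(e) forbidden (ΔS, ΔL, ΔJ fail)
(f) forbidden (ΔJ fails)
(g) allowed
(h) forbidden (parity, ΔS, ΔL, ΔJ fail)
(i) forbidden (parity, ΔS fail)
Total allowed: 1 of 9.

1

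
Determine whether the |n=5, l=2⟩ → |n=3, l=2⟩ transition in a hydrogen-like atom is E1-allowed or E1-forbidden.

l: 2 → 2 (Δl = +0). Δl = ±1 fails.
The transition is electric-dipole forbidden.

forbidden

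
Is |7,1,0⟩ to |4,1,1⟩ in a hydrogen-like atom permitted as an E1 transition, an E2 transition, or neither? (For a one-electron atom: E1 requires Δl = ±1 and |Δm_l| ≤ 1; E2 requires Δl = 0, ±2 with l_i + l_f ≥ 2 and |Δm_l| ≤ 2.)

E2

Δl = 1 − 1 = +0; l_i + l_f = 2.
Δm_l = +1.
E1 (Δl = ±1, |Δm_l| ≤ 1): not satisfied.
E2 (Δl = 0,±2, l_i+l_f ≥ 2, |Δm_l| ≤ 2): satisfied.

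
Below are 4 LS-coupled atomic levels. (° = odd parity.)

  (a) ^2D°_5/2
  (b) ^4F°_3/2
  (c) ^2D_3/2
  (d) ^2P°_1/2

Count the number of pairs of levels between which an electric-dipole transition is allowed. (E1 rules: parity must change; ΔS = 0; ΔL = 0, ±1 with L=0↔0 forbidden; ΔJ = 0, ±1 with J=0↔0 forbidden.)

2

(a)–(b): forbidden (parity, ΔS).
(a)–(c): allowed.
(a)–(d): forbidden (parity, ΔJ).
(b)–(c): forbidden (ΔS).
(b)–(d): forbidden (parity, ΔS, ΔL).
(c)–(d): allowed.
Allowed pairs: 2 of 6.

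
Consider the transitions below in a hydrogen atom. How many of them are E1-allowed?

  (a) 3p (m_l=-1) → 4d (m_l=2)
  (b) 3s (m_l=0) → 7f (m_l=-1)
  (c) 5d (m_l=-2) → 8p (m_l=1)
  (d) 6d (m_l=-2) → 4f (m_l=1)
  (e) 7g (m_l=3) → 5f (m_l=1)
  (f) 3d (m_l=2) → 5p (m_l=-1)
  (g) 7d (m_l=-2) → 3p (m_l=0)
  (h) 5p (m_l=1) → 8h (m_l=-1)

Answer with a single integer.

(a) forbidden — Δm_l = +3 (E1 requires Δm_l = 0, ±1)
(b) forbidden — Δl = +3 (E1 requires Δl = ±1)
(c) forbidden — Δm_l = +3 (E1 requires Δm_l = 0, ±1)
(d) forbidden — Δm_l = +3 (E1 requires Δm_l = 0, ±1)
(e) forbidden — Δm_l = -2 (E1 requires Δm_l = 0, ±1)
(f) forbidden — Δm_l = -3 (E1 requires Δm_l = 0, ±1)
(g) forbidden — Δm_l = +2 (E1 requires Δm_l = 0, ±1)
(h) forbidden — Δl = +4 (E1 requires Δl = ±1); Δm_l = -2 (E1 requires Δm_l = 0, ±1)
Total allowed: 0 of 8.

0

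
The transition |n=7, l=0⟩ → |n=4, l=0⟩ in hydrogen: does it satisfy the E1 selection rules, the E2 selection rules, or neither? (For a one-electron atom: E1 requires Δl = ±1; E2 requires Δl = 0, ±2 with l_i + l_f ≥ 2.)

neither

Δl = 0 − 0 = +0; l_i + l_f = 0.
E1 (Δl = ±1): not satisfied.
E2 (Δl = 0,±2, l_i+l_f ≥ 2): not satisfied.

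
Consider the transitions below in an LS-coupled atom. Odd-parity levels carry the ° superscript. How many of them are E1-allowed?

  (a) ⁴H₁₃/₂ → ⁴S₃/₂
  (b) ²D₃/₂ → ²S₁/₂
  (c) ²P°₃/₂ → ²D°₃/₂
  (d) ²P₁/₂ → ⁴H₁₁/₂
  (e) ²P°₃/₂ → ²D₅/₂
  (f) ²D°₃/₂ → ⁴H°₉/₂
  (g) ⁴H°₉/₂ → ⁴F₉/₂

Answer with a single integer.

1

(a) forbidden (parity, ΔL, ΔJ fail)
(b) forbidden (parity, ΔL fail)
(c) forbidden (parity fails)
(d) forbidden (parity, ΔS, ΔL, ΔJ fail)
(e) allowed
(f) forbidden (parity, ΔS, ΔL, ΔJ fail)
(g) forbidden (ΔL fails)
Total allowed: 1 of 7.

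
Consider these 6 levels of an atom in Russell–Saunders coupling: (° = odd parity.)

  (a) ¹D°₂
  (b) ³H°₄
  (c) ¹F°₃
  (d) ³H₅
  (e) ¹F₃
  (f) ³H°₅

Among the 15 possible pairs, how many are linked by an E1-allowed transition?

4

(a)–(b): forbidden (parity, ΔS, ΔL, ΔJ).
(a)–(c): forbidden (parity).
(a)–(d): forbidden (ΔS, ΔL, ΔJ).
(a)–(e): allowed.
(a)–(f): forbidden (parity, ΔS, ΔL, ΔJ).
(b)–(c): forbidden (parity, ΔS, ΔL).
(b)–(d): allowed.
(b)–(e): forbidden (ΔS, ΔL).
(b)–(f): forbidden (parity).
(c)–(d): forbidden (ΔS, ΔL, ΔJ).
(c)–(e): allowed.
(c)–(f): forbidden (parity, ΔS, ΔL, ΔJ).
(d)–(e): forbidden (parity, ΔS, ΔL, ΔJ).
(d)–(f): allowed.
(e)–(f): forbidden (ΔS, ΔL, ΔJ).
Allowed pairs: 4 of 15.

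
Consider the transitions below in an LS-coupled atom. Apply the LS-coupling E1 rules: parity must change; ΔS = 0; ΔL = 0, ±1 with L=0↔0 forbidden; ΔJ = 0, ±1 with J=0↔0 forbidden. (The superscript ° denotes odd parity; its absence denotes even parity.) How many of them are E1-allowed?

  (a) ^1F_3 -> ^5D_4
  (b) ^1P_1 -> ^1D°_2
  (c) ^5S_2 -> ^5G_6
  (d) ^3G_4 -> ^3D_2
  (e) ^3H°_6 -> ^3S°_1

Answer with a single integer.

(a) forbidden (parity, ΔS fail)
(b) allowed
(c) forbidden (parity, ΔL, ΔJ fail)
(d) forbidden (parity, ΔL, ΔJ fail)
(e) forbidden (parity, ΔL, ΔJ fail)
Total allowed: 1 of 5.

1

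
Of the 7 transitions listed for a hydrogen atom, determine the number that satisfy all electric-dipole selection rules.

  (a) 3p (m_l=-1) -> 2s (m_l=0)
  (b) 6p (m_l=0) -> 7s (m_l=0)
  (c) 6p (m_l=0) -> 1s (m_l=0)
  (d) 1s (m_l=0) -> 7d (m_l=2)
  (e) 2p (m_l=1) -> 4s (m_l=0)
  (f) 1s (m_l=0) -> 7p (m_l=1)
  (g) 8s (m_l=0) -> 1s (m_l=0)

5

(a) allowed
(b) allowed
(c) allowed
(d) forbidden — Δl = +2 (E1 requires Δl = ±1); Δm_l = +2 (E1 requires Δm_l = 0, ±1)
(e) allowed
(f) allowed
(g) forbidden — Δl = +0 (E1 requires Δl = ±1)
Total allowed: 5 of 7.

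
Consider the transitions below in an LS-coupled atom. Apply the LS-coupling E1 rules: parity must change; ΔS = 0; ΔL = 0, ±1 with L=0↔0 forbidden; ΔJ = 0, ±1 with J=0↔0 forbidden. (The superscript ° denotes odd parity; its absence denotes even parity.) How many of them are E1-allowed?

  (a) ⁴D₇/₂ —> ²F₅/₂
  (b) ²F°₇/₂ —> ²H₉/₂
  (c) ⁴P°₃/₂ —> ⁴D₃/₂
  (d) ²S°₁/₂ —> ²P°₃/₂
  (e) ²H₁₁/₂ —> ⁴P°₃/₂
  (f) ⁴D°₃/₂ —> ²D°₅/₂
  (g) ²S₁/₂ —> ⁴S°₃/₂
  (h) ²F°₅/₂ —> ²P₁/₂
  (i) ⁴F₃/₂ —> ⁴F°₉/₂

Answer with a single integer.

(a) forbidden (parity, ΔS fail)
(b) forbidden (ΔL fails)
(c) allowed
(d) forbidden (parity fails)
(e) forbidden (ΔS, ΔL, ΔJ fail)
(f) forbidden (parity, ΔS fail)
(g) forbidden (ΔS, ΔL fail)
(h) forbidden (ΔL, ΔJ fail)
(i) forbidden (ΔJ fails)
Total allowed: 1 of 9.

1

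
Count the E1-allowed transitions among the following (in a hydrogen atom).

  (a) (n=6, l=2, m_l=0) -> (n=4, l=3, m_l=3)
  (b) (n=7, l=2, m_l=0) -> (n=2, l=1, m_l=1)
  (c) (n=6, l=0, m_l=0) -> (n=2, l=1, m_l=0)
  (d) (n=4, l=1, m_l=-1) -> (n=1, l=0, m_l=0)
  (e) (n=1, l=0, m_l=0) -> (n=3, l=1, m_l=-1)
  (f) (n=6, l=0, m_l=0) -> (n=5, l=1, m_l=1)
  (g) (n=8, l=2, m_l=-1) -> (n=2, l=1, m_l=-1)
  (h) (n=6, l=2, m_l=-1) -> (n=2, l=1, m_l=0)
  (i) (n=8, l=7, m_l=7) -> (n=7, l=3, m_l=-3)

(a) forbidden — Δm_l = +3 (E1 requires Δm_l = 0, ±1)
(b) allowed
(c) allowed
(d) allowed
(e) allowed
(f) allowed
(g) allowed
(h) allowed
(i) forbidden — Δl = -4 (E1 requires Δl = ±1); Δm_l = -10 (E1 requires Δm_l = 0, ±1)
Total allowed: 7 of 9.

7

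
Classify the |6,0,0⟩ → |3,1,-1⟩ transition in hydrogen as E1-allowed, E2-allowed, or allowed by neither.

E1

Δl = 1 − 0 = +1; l_i + l_f = 1.
Δm_l = -1.
E1 (Δl = ±1, |Δm_l| ≤ 1): satisfied.
E2 (Δl = 0,±2, l_i+l_f ≥ 2, |Δm_l| ≤ 2): not satisfied.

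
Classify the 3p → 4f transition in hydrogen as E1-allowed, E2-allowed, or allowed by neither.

Δl = 3 − 1 = +2; l_i + l_f = 4.
E1 (Δl = ±1): not satisfied.
E2 (Δl = 0,±2, l_i+l_f ≥ 2): satisfied.

E2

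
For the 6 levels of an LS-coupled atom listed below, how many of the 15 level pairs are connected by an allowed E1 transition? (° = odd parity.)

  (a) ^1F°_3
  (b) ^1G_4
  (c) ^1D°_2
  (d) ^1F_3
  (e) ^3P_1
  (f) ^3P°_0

4

(a)–(b): allowed.
(a)–(c): forbidden (parity).
(a)–(d): allowed.
(a)–(e): forbidden (ΔS, ΔL, ΔJ).
(a)–(f): forbidden (parity, ΔS, ΔL, ΔJ).
(b)–(c): forbidden (ΔL, ΔJ).
(b)–(d): forbidden (parity).
(b)–(e): forbidden (parity, ΔS, ΔL, ΔJ).
(b)–(f): forbidden (ΔS, ΔL, ΔJ).
(c)–(d): allowed.
(c)–(e): forbidden (ΔS).
(c)–(f): forbidden (parity, ΔS, ΔJ).
(d)–(e): forbidden (parity, ΔS, ΔL, ΔJ).
(d)–(f): forbidden (ΔS, ΔL, ΔJ).
(e)–(f): allowed.
Allowed pairs: 4 of 15.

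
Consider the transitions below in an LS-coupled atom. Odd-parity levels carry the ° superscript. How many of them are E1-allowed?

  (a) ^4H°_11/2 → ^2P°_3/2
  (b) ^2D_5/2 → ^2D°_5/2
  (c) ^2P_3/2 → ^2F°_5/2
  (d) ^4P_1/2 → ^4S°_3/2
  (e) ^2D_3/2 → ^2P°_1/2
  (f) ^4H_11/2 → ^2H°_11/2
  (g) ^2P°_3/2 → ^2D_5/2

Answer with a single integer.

(a) forbidden (parity, ΔS, ΔL, ΔJ fail)
(b) allowed
(c) forbidden (ΔL fails)
(d) allowed
(e) allowed
(f) forbidden (ΔS fails)
(g) allowed
Total allowed: 4 of 7.

4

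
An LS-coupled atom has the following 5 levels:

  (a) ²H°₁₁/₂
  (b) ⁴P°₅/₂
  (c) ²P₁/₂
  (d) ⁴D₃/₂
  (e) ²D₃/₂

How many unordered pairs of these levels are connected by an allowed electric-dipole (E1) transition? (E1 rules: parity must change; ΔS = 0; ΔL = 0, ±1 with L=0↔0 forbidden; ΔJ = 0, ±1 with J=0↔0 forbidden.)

1

(a)–(b): forbidden (parity, ΔS, ΔL, ΔJ).
(a)–(c): forbidden (ΔL, ΔJ).
(a)–(d): forbidden (ΔS, ΔL, ΔJ).
(a)–(e): forbidden (ΔL, ΔJ).
(b)–(c): forbidden (ΔS, ΔJ).
(b)–(d): allowed.
(b)–(e): forbidden (ΔS).
(c)–(d): forbidden (parity, ΔS).
(c)–(e): forbidden (parity).
(d)–(e): forbidden (parity, ΔS).
Allowed pairs: 1 of 10.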